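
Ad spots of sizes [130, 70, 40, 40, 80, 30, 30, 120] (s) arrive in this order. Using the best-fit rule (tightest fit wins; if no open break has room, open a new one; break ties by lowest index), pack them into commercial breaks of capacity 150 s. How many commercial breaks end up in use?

  130 → break 1 (new)  [load 130/150]
  70 → break 2 (new)  [load 70/150]
  40 → break 2  [load 110/150]
  40 → break 2  [load 150/150]
  80 → break 3 (new)  [load 80/150]
  30 → break 3  [load 110/150]
  30 → break 3  [load 140/150]
  120 → break 4 (new)  [load 120/150]
4 commercial breaks opened.

4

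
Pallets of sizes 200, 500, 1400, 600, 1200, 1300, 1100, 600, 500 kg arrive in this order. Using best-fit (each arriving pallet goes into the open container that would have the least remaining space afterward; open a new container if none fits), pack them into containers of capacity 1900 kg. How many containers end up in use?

5

  200 → container 1 (new)  [load 200/1900]
  500 → container 1  [load 700/1900]
  1400 → container 2 (new)  [load 1400/1900]
  600 → container 1  [load 1300/1900]
  1200 → container 3 (new)  [load 1200/1900]
  1300 → container 4 (new)  [load 1300/1900]
  1100 → container 5 (new)  [load 1100/1900]
  600 → container 1  [load 1900/1900]
  500 → container 2  [load 1900/1900]
5 containers opened.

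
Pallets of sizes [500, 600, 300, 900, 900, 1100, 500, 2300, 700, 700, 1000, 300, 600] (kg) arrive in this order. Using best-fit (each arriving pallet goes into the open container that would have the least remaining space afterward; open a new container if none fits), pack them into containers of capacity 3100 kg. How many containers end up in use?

  500 → container 1 (new)  [load 500/3100]
  600 → container 1  [load 1100/3100]
  300 → container 1  [load 1400/3100]
  900 → container 1  [load 2300/3100]
  900 → container 2 (new)  [load 900/3100]
  1100 → container 2  [load 2000/3100]
  500 → container 1  [load 2800/3100]
  2300 → container 3 (new)  [load 2300/3100]
  700 → container 3  [load 3000/3100]
  700 → container 2  [load 2700/3100]
  1000 → container 4 (new)  [load 1000/3100]
  300 → container 1  [load 3100/3100]
  600 → container 4  [load 1600/3100]
4 containers opened.

4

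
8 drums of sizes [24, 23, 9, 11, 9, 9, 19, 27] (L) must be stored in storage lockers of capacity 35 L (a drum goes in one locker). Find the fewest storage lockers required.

Total = 27 + 24 + 23 + 19 + 11 + 9 + 9 + 9 = 131 L.
Lower bound: ⌈131/35⌉ = 4 storage lockers.
A packing using 5 storage lockers:
  locker 1: 27 = 27
  locker 2: 24 + 11 = 35
  locker 3: 23 + 9 = 32
  locker 4: 19 + 9 = 28
  locker 5: 9 = 9
No arrangement into 4 storage lockers stays within capacity, so 5 is optimal.

5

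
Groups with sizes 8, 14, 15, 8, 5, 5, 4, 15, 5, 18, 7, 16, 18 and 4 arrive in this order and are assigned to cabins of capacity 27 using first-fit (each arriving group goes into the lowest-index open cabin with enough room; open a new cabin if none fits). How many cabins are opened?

6

  8 → cabin 1 (new)  [load 8/27]
  14 → cabin 1  [load 22/27]
  15 → cabin 2 (new)  [load 15/27]
  8 → cabin 2  [load 23/27]
  5 → cabin 1  [load 27/27]
  5 → cabin 3 (new)  [load 5/27]
  4 → cabin 2  [load 27/27]
  15 → cabin 3  [load 20/27]
  5 → cabin 3  [load 25/27]
  18 → cabin 4 (new)  [load 18/27]
  7 → cabin 4  [load 25/27]
  16 → cabin 5 (new)  [load 16/27]
  18 → cabin 6 (new)  [load 18/27]
  4 → cabin 5  [load 20/27]
6 cabins opened.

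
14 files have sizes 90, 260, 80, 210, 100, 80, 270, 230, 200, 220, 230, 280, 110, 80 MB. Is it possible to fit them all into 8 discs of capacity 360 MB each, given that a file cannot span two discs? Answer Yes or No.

Yes

A valid assignment using 8 discs:
  disc 1: 280 + 80 = 360
  disc 2: 270 + 90 = 360
  disc 3: 260 + 100 = 360
  disc 4: 230 + 110 = 340
  disc 5: 230 + 80 = 310
  disc 6: 220 + 80 = 300
  disc 7: 210 = 210
  disc 8: 200 = 200
Every load is within 360 MB, so 8 discs suffice.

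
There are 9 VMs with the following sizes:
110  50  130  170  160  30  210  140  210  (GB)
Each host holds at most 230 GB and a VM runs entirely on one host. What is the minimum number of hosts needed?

7

Total = 210 + 210 + 170 + 160 + 140 + 130 + 110 + 50 + 30 = 1210 GB.
Lower bound: ⌈1210/230⌉ = 6 hosts.
A packing using 7 hosts:
  host 1: 210 = 210
  host 2: 210 = 210
  host 3: 170 + 50 = 220
  host 4: 160 + 30 = 190
  host 5: 140 = 140
  host 6: 130 = 130
  host 7: 110 = 110
No arrangement into 6 hosts stays within capacity, so 7 is optimal.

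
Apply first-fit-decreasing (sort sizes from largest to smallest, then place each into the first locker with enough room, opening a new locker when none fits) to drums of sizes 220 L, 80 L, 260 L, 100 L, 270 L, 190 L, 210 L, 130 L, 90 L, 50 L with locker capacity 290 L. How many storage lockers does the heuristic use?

6

Sorted descending: 270, 260, 220, 210, 190, 130, 100, 90, 80, 50.
  270 → locker 1 (new)  [load 270/290]
  260 → locker 2 (new)  [load 260/290]
  220 → locker 3 (new)  [load 220/290]
  210 → locker 4 (new)  [load 210/290]
  190 → locker 5 (new)  [load 190/290]
  130 → locker 6 (new)  [load 130/290]
  100 → locker 5  [load 290/290]
  90 → locker 6  [load 220/290]
  80 → locker 4  [load 290/290]
  50 → locker 3  [load 270/290]
6 storage lockers opened.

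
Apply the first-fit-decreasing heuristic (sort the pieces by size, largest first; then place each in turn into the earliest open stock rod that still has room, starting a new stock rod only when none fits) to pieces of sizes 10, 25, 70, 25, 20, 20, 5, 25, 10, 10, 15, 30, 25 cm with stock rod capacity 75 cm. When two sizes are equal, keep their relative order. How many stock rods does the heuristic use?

Sorted descending: 70, 30, 25, 25, 25, 25, 20, 20, 15, 10, 10, 10, 5.
  70 → stock rod 1 (new)  [load 70/75]
  30 → stock rod 2 (new)  [load 30/75]
  25 → stock rod 2  [load 55/75]
  25 → stock rod 3 (new)  [load 25/75]
  25 → stock rod 3  [load 50/75]
  25 → stock rod 3  [load 75/75]
  20 → stock rod 2  [load 75/75]
  20 → stock rod 4 (new)  [load 20/75]
  15 → stock rod 4  [load 35/75]
  10 → stock rod 4  [load 45/75]
  10 → stock rod 4  [load 55/75]
  10 → stock rod 4  [load 65/75]
  5 → stock rod 1  [load 75/75]
4 stock rods opened.

4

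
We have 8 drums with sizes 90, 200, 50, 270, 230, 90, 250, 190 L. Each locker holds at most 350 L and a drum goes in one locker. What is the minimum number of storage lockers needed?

5

Total = 270 + 250 + 230 + 200 + 190 + 90 + 90 + 50 = 1370 L.
Lower bound: ⌈1370/350⌉ = 4 storage lockers.
Also, 5 drums each exceed 175 L, and no two of those can share a locker, so at least 5 storage lockers are needed.
A packing using 5 storage lockers:
  locker 1: 270 + 50 = 320
  locker 2: 250 + 90 = 340
  locker 3: 230 + 90 = 320
  locker 4: 200 = 200
  locker 5: 190 = 190
This matches the lower bound, so 5 is optimal.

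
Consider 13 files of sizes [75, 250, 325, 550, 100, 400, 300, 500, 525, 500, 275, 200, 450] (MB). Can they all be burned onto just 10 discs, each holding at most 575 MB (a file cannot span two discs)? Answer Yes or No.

A valid assignment using 9 discs:
  disc 1: 550 = 550
  disc 2: 525 = 525
  disc 3: 500 + 75 = 575
  disc 4: 500 = 500
  disc 5: 450 + 100 = 550
  disc 6: 400 = 400
  disc 7: 325 + 250 = 575
  disc 8: 300 + 275 = 575
  disc 9: 200 = 200
That uses only 9 ≤ 10, so 10 discs are enough.

Yes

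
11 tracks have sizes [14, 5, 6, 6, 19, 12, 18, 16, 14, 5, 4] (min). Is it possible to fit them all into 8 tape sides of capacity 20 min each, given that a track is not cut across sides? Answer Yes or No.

A valid assignment using 7 tape sides:
  side 1: 19 = 19
  side 2: 18 = 18
  side 3: 16 + 4 = 20
  side 4: 14 + 6 = 20
  side 5: 14 + 6 = 20
  side 6: 12 + 5 = 17
  side 7: 5 = 5
That uses only 7 ≤ 8, so 8 tape sides are enough.

Yes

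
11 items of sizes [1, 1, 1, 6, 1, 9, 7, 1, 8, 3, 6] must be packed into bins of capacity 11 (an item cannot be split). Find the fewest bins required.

5

Total = 9 + 8 + 7 + 6 + 6 + 3 + 1 + 1 + 1 + 1 + 1 = 44.
Lower bound: ⌈44/11⌉ = 4 bins.
Also, 5 items each exceed 11/2, and no two of those can share a bin, so at least 5 bins are needed.
A packing using 5 bins:
  bin 1: 9 + 1 + 1 = 11
  bin 2: 8 + 3 = 11
  bin 3: 7 + 1 + 1 + 1 = 10
  bin 4: 6 = 6
  bin 5: 6 = 6
This matches the lower bound, so 5 is optimal.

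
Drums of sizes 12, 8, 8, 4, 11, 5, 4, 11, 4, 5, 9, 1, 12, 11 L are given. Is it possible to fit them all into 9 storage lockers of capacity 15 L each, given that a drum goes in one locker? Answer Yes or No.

A valid assignment using 8 storage lockers:
  locker 1: 12 + 1 = 13
  locker 2: 12 = 12
  locker 3: 11 + 4 = 15
  locker 4: 11 + 4 = 15
  locker 5: 11 + 4 = 15
  locker 6: 9 + 5 = 14
  locker 7: 8 + 5 = 13
  locker 8: 8 = 8
That uses only 8 ≤ 9, so 9 storage lockers are enough.

Yes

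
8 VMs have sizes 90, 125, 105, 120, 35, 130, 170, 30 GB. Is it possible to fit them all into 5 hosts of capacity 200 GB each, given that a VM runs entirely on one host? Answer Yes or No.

Yes

A valid assignment using 5 hosts:
  host 1: 170 + 30 = 200
  host 2: 130 + 35 = 165
  host 3: 125 = 125
  host 4: 120 = 120
  host 5: 105 + 90 = 195
Every load is within 200 GB, so 5 hosts suffice.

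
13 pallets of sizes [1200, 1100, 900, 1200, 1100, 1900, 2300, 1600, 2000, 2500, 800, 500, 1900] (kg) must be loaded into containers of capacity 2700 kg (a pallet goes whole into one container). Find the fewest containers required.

8

Total = 2500 + 2300 + 2000 + 1900 + 1900 + 1600 + 1200 + 1200 + 1100 + 1100 + 900 + 800 + 500 = 19000 kg.
Lower bound: ⌈19000/2700⌉ = 8 containers.
A packing using 8 containers:
  container 1: 2500 = 2500
  container 2: 2300 = 2300
  container 3: 2000 + 500 = 2500
  container 4: 1900 + 800 = 2700
  container 5: 1900 = 1900
  container 6: 1600 + 1100 = 2700
  container 7: 1200 + 1200 = 2400
  container 8: 1100 + 900 = 2000
This matches the lower bound, so 8 is optimal.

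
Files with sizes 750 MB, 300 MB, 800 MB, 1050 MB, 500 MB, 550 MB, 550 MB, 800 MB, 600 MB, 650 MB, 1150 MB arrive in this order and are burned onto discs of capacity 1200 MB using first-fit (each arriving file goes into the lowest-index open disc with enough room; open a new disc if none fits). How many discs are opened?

  750 → disc 1 (new)  [load 750/1200]
  300 → disc 1  [load 1050/1200]
  800 → disc 2 (new)  [load 800/1200]
  1050 → disc 3 (new)  [load 1050/1200]
  500 → disc 4 (new)  [load 500/1200]
  550 → disc 4  [load 1050/1200]
  550 → disc 5 (new)  [load 550/1200]
  800 → disc 6 (new)  [load 800/1200]
  600 → disc 5  [load 1150/1200]
  650 → disc 7 (new)  [load 650/1200]
  1150 → disc 8 (new)  [load 1150/1200]
8 discs opened.

8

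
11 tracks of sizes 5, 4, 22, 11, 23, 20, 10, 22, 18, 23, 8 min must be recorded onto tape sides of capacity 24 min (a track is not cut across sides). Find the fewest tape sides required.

Total = 23 + 23 + 22 + 22 + 20 + 18 + 11 + 10 + 8 + 5 + 4 = 166 min.
Lower bound: ⌈166/24⌉ = 7 tape sides.
A packing using 8 tape sides:
  side 1: 23 = 23
  side 2: 23 = 23
  side 3: 22 = 22
  side 4: 22 = 22
  side 5: 20 + 4 = 24
  side 6: 18 + 5 = 23
  side 7: 11 + 10 = 21
  side 8: 8 = 8
No arrangement into 7 tape sides stays within capacity, so 8 is optimal.

8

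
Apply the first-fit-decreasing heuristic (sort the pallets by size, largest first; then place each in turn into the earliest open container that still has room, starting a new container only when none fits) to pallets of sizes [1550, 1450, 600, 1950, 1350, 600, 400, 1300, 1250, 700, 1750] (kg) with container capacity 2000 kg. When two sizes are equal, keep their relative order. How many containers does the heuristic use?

7

Sorted descending: 1950, 1750, 1550, 1450, 1350, 1300, 1250, 700, 600, 600, 400.
  1950 → container 1 (new)  [load 1950/2000]
  1750 → container 2 (new)  [load 1750/2000]
  1550 → container 3 (new)  [load 1550/2000]
  1450 → container 4 (new)  [load 1450/2000]
  1350 → container 5 (new)  [load 1350/2000]
  1300 → container 6 (new)  [load 1300/2000]
  1250 → container 7 (new)  [load 1250/2000]
  700 → container 6  [load 2000/2000]
  600 → container 5  [load 1950/2000]
  600 → container 7  [load 1850/2000]
  400 → container 3  [load 1950/2000]
7 containers opened.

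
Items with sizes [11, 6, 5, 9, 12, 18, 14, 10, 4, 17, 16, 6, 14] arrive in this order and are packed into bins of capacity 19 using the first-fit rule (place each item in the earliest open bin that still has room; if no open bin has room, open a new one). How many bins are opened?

  11 → bin 1 (new)  [load 11/19]
  6 → bin 1  [load 17/19]
  5 → bin 2 (new)  [load 5/19]
  9 → bin 2  [load 14/19]
  12 → bin 3 (new)  [load 12/19]
  18 → bin 4 (new)  [load 18/19]
  14 → bin 5 (new)  [load 14/19]
  10 → bin 6 (new)  [load 10/19]
  4 → bin 2  [load 18/19]
  17 → bin 7 (new)  [load 17/19]
  16 → bin 8 (new)  [load 16/19]
  6 → bin 3  [load 18/19]
  14 → bin 9 (new)  [load 14/19]
9 bins opened.

9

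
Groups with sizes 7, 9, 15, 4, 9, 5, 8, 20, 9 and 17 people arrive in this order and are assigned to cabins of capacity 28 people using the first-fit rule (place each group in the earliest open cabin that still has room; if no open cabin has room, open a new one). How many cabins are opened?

4

  7 → cabin 1 (new)  [load 7/28]
  9 → cabin 1  [load 16/28]
  15 → cabin 2 (new)  [load 15/28]
  4 → cabin 1  [load 20/28]
  9 → cabin 2  [load 24/28]
  5 → cabin 1  [load 25/28]
  8 → cabin 3 (new)  [load 8/28]
  20 → cabin 3  [load 28/28]
  9 → cabin 4 (new)  [load 9/28]
  17 → cabin 4  [load 26/28]
4 cabins opened.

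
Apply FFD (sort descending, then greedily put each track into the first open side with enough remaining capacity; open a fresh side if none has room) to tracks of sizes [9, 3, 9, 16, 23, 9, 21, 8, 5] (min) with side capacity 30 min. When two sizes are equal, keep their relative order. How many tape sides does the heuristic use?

Sorted descending: 23, 21, 16, 9, 9, 9, 8, 5, 3.
  23 → side 1 (new)  [load 23/30]
  21 → side 2 (new)  [load 21/30]
  16 → side 3 (new)  [load 16/30]
  9 → side 2  [load 30/30]
  9 → side 3  [load 25/30]
  9 → side 4 (new)  [load 9/30]
  8 → side 4  [load 17/30]
  5 → side 1  [load 28/30]
  3 → side 3  [load 28/30]
4 tape sides opened.

4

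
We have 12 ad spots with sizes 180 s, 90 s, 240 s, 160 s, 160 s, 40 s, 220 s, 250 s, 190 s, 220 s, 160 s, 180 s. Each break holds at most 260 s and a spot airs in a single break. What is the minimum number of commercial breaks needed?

10

Total = 250 + 240 + 220 + 220 + 190 + 180 + 180 + 160 + 160 + 160 + 90 + 40 = 2090 s.
Lower bound: ⌈2090/260⌉ = 9 commercial breaks.
Also, 10 ad spots each exceed 130 s, and no two of those can share a break, so at least 10 commercial breaks are needed.
A packing using 10 commercial breaks:
  break 1: 250 = 250
  break 2: 240 = 240
  break 3: 220 + 40 = 260
  break 4: 220 = 220
  break 5: 190 = 190
  break 6: 180 = 180
  break 7: 180 = 180
  break 8: 160 + 90 = 250
  break 9: 160 = 160
  break 10: 160 = 160
This matches the lower bound, so 10 is optimal.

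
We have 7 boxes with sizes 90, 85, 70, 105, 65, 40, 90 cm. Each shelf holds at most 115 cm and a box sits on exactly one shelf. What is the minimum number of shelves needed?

6

Total = 105 + 90 + 90 + 85 + 70 + 65 + 40 = 545 cm.
Lower bound: ⌈545/115⌉ = 5 shelves.
Also, 6 boxes each exceed 115/2 cm, and no two of those can share a shelf, so at least 6 shelves are needed.
A packing using 6 shelves:
  shelf 1: 105 = 105
  shelf 2: 90 = 90
  shelf 3: 90 = 90
  shelf 4: 85 = 85
  shelf 5: 70 + 40 = 110
  shelf 6: 65 = 65
This matches the lower bound, so 6 is optimal.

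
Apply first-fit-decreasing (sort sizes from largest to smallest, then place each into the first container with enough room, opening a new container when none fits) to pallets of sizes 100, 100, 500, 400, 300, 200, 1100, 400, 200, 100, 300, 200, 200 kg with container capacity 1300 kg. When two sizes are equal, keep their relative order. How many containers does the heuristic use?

4

Sorted descending: 1100, 500, 400, 400, 300, 300, 200, 200, 200, 200, 100, 100, 100.
  1100 → container 1 (new)  [load 1100/1300]
  500 → container 2 (new)  [load 500/1300]
  400 → container 2  [load 900/1300]
  400 → container 2  [load 1300/1300]
  300 → container 3 (new)  [load 300/1300]
  300 → container 3  [load 600/1300]
  200 → container 1  [load 1300/1300]
  200 → container 3  [load 800/1300]
  200 → container 3  [load 1000/1300]
  200 → container 3  [load 1200/1300]
  100 → container 3  [load 1300/1300]
  100 → container 4 (new)  [load 100/1300]
  100 → container 4  [load 200/1300]
4 containers opened.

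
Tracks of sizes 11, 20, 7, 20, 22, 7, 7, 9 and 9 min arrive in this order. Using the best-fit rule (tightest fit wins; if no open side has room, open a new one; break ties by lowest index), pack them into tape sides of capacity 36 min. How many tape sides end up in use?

  11 → side 1 (new)  [load 11/36]
  20 → side 1  [load 31/36]
  7 → side 2 (new)  [load 7/36]
  20 → side 2  [load 27/36]
  22 → side 3 (new)  [load 22/36]
  7 → side 2  [load 34/36]
  7 → side 3  [load 29/36]
  9 → side 4 (new)  [load 9/36]
  9 → side 4  [load 18/36]
4 tape sides opened.

4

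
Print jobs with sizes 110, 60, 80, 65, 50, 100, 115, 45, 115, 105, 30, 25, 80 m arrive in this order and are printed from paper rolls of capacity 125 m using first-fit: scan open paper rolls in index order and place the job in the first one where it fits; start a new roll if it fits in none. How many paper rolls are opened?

  110 → roll 1 (new)  [load 110/125]
  60 → roll 2 (new)  [load 60/125]
  80 → roll 3 (new)  [load 80/125]
  65 → roll 2  [load 125/125]
  50 → roll 4 (new)  [load 50/125]
  100 → roll 5 (new)  [load 100/125]
  115 → roll 6 (new)  [load 115/125]
  45 → roll 3  [load 125/125]
  115 → roll 7 (new)  [load 115/125]
  105 → roll 8 (new)  [load 105/125]
  30 → roll 4  [load 80/125]
  25 → roll 4  [load 105/125]
  80 → roll 9 (new)  [load 80/125]
9 paper rolls opened.

9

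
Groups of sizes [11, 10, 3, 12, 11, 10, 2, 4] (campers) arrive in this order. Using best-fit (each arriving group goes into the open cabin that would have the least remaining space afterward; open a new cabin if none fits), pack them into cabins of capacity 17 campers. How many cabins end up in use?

  11 → cabin 1 (new)  [load 11/17]
  10 → cabin 2 (new)  [load 10/17]
  3 → cabin 1  [load 14/17]
  12 → cabin 3 (new)  [load 12/17]
  11 → cabin 4 (new)  [load 11/17]
  10 → cabin 5 (new)  [load 10/17]
  2 → cabin 1  [load 16/17]
  4 → cabin 3  [load 16/17]
5 cabins opened.

5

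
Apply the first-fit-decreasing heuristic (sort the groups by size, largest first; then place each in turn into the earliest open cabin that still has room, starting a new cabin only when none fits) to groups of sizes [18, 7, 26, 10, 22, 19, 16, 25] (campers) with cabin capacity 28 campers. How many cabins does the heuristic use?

6

Sorted descending: 26, 25, 22, 19, 18, 16, 10, 7.
  26 → cabin 1 (new)  [load 26/28]
  25 → cabin 2 (new)  [load 25/28]
  22 → cabin 3 (new)  [load 22/28]
  19 → cabin 4 (new)  [load 19/28]
  18 → cabin 5 (new)  [load 18/28]
  16 → cabin 6 (new)  [load 16/28]
  10 → cabin 5  [load 28/28]
  7 → cabin 4  [load 26/28]
6 cabins opened.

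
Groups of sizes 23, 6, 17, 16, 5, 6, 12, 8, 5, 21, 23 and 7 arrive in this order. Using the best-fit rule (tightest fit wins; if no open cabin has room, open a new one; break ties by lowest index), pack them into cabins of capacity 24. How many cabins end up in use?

7

  23 → cabin 1 (new)  [load 23/24]
  6 → cabin 2 (new)  [load 6/24]
  17 → cabin 2  [load 23/24]
  16 → cabin 3 (new)  [load 16/24]
  5 → cabin 3  [load 21/24]
  6 → cabin 4 (new)  [load 6/24]
  12 → cabin 4  [load 18/24]
  8 → cabin 5 (new)  [load 8/24]
  5 → cabin 4  [load 23/24]
  21 → cabin 6 (new)  [load 21/24]
  23 → cabin 7 (new)  [load 23/24]
  7 → cabin 5  [load 15/24]
7 cabins opened.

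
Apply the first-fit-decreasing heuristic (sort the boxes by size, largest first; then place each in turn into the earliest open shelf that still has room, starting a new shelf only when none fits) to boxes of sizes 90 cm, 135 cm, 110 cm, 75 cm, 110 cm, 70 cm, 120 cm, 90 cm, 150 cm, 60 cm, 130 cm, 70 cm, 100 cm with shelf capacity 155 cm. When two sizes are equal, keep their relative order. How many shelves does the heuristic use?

Sorted descending: 150, 135, 130, 120, 110, 110, 100, 90, 90, 75, 70, 70, 60.
  150 → shelf 1 (new)  [load 150/155]
  135 → shelf 2 (new)  [load 135/155]
  130 → shelf 3 (new)  [load 130/155]
  120 → shelf 4 (new)  [load 120/155]
  110 → shelf 5 (new)  [load 110/155]
  110 → shelf 6 (new)  [load 110/155]
  100 → shelf 7 (new)  [load 100/155]
  90 → shelf 8 (new)  [load 90/155]
  90 → shelf 9 (new)  [load 90/155]
  75 → shelf 10 (new)  [load 75/155]
  70 → shelf 10  [load 145/155]
  70 → shelf 11 (new)  [load 70/155]
  60 → shelf 8  [load 150/155]
11 shelves opened.

11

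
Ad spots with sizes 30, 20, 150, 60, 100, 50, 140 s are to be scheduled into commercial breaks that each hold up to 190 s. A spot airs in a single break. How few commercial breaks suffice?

Total = 150 + 140 + 100 + 60 + 50 + 30 + 20 = 550 s.
Lower bound: ⌈550/190⌉ = 3 commercial breaks.
A packing using 3 commercial breaks:
  break 1: 150 + 30 = 180
  break 2: 140 + 50 = 190
  break 3: 100 + 60 + 20 = 180
This matches the lower bound, so 3 is optimal.

3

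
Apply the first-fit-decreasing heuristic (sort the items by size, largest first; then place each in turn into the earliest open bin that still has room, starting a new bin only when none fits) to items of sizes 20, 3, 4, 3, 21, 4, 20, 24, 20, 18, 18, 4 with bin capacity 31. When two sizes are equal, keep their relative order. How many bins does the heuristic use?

7

Sorted descending: 24, 21, 20, 20, 20, 18, 18, 4, 4, 4, 3, 3.
  24 → bin 1 (new)  [load 24/31]
  21 → bin 2 (new)  [load 21/31]
  20 → bin 3 (new)  [load 20/31]
  20 → bin 4 (new)  [load 20/31]
  20 → bin 5 (new)  [load 20/31]
  18 → bin 6 (new)  [load 18/31]
  18 → bin 7 (new)  [load 18/31]
  4 → bin 1  [load 28/31]
  4 → bin 2  [load 25/31]
  4 → bin 2  [load 29/31]
  3 → bin 1  [load 31/31]
  3 → bin 3  [load 23/31]
7 bins opened.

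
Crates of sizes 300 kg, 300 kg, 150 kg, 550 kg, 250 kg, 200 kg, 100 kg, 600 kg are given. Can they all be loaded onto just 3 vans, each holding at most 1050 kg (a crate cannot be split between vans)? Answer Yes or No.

Yes

A valid assignment using 3 vans:
  van 1: 600 + 300 + 150 = 1050
  van 2: 550 + 300 + 200 = 1050
  van 3: 250 + 100 = 350
Every load is within 1050 kg, so 3 vans suffice.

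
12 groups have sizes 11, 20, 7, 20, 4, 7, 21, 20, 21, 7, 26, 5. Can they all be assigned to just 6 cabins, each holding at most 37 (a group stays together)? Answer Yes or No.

Yes

A valid assignment using 6 cabins:
  cabin 1: 26 + 11 = 37
  cabin 2: 21 + 7 + 7 = 35
  cabin 3: 21 + 7 + 5 + 4 = 37
  cabin 4: 20 = 20
  cabin 5: 20 = 20
  cabin 6: 20 = 20
Every load is within 37, so 6 cabins suffice.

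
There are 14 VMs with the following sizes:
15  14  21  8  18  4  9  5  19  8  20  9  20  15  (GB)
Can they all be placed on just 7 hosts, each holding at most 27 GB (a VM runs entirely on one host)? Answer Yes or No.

No

Total = 185 GB; ⌈185/27⌉ = 7.
8 VMs each exceed half the capacity and cannot share a host, forcing at least 8 hosts.
At least 8 hosts are required, but only 7 are allowed.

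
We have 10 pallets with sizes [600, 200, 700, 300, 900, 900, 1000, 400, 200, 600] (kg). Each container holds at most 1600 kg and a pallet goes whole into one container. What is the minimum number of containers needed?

4

Total = 1000 + 900 + 900 + 700 + 600 + 600 + 400 + 300 + 200 + 200 = 5800 kg.
Lower bound: ⌈5800/1600⌉ = 4 containers.
A packing using 4 containers:
  container 1: 1000 + 600 = 1600
  container 2: 900 + 700 = 1600
  container 3: 900 + 600 = 1500
  container 4: 400 + 300 + 200 + 200 = 1100
This matches the lower bound, so 4 is optimal.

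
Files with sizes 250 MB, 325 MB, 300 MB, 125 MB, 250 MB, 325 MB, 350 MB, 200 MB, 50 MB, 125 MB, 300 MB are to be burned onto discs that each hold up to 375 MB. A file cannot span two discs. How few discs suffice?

Total = 350 + 325 + 325 + 300 + 300 + 250 + 250 + 200 + 125 + 125 + 50 = 2600 MB.
Lower bound: ⌈2600/375⌉ = 7 discs.
Also, 8 files each exceed 375/2 MB, and no two of those can share a disc, so at least 8 discs are needed.
A packing using 8 discs:
  disc 1: 350 = 350
  disc 2: 325 + 50 = 375
  disc 3: 325 = 325
  disc 4: 300 = 300
  disc 5: 300 = 300
  disc 6: 250 + 125 = 375
  disc 7: 250 + 125 = 375
  disc 8: 200 = 200
This matches the lower bound, so 8 is optimal.

8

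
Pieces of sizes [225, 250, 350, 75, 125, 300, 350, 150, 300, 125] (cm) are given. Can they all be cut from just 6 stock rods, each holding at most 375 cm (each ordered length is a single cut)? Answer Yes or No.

Total = 2250 cm; ⌈2250/375⌉ = 6.
The bound of 6 does not rule out 6, but exhaustive search shows no assignment into 6 stock rods of capacity 375 cm exists — the minimum is 7.

No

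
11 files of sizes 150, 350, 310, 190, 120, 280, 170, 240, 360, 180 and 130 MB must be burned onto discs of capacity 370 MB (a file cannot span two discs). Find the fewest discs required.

Total = 360 + 350 + 310 + 280 + 240 + 190 + 180 + 170 + 150 + 130 + 120 = 2480 MB.
Lower bound: ⌈2480/370⌉ = 7 discs.
A packing using 8 discs:
  disc 1: 360 = 360
  disc 2: 350 = 350
  disc 3: 310 = 310
  disc 4: 280 = 280
  disc 5: 240 + 130 = 370
  disc 6: 190 + 180 = 370
  disc 7: 170 + 150 = 320
  disc 8: 120 = 120
No arrangement into 7 discs stays within capacity, so 8 is optimal.

8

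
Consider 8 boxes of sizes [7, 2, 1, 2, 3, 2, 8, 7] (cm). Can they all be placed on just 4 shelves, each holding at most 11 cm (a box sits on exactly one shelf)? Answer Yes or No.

A valid assignment using 3 shelves:
  shelf 1: 8 + 3 = 11
  shelf 2: 7 + 2 + 2 = 11
  shelf 3: 7 + 2 + 1 = 10
That uses only 3 ≤ 4, so 4 shelves are enough.

Yes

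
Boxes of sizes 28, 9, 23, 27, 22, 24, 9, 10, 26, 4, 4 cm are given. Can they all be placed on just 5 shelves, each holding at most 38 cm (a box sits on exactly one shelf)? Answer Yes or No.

Total = 186 cm; ⌈186/38⌉ = 5.
6 boxes each exceed half the capacity and cannot share a shelf, forcing at least 6 shelves.
At least 6 shelves are required, but only 5 are allowed.

No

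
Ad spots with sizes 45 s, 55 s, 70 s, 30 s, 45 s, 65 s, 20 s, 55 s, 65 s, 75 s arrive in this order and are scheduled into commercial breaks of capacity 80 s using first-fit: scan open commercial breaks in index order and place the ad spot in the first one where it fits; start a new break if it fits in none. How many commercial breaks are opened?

  45 → break 1 (new)  [load 45/80]
  55 → break 2 (new)  [load 55/80]
  70 → break 3 (new)  [load 70/80]
  30 → break 1  [load 75/80]
  45 → break 4 (new)  [load 45/80]
  65 → break 5 (new)  [load 65/80]
  20 → break 2  [load 75/80]
  55 → break 6 (new)  [load 55/80]
  65 → break 7 (new)  [load 65/80]
  75 → break 8 (new)  [load 75/80]
8 commercial breaks opened.

8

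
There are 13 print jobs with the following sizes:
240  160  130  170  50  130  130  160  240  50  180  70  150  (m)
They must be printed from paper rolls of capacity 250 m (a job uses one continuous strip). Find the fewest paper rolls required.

Total = 240 + 240 + 180 + 170 + 160 + 160 + 150 + 130 + 130 + 130 + 70 + 50 + 50 = 1860 m.
Lower bound: ⌈1860/250⌉ = 8 paper rolls.
Also, 10 print jobs each exceed 125 m, and no two of those can share a roll, so at least 10 paper rolls are needed.
A packing using 10 paper rolls:
  roll 1: 240 = 240
  roll 2: 240 = 240
  roll 3: 180 + 70 = 250
  roll 4: 170 + 50 = 220
  roll 5: 160 + 50 = 210
  roll 6: 160 = 160
  roll 7: 150 = 150
  roll 8: 130 = 130
  roll 9: 130 = 130
  roll 10: 130 = 130
This matches the lower bound, so 10 is optimal.

10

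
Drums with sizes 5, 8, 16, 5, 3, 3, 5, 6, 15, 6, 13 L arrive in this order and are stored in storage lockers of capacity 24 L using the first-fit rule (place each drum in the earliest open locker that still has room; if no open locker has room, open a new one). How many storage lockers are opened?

4

  5 → locker 1 (new)  [load 5/24]
  8 → locker 1  [load 13/24]
  16 → locker 2 (new)  [load 16/24]
  5 → locker 1  [load 18/24]
  3 → locker 1  [load 21/24]
  3 → locker 1  [load 24/24]
  5 → locker 2  [load 21/24]
  6 → locker 3 (new)  [load 6/24]
  15 → locker 3  [load 21/24]
  6 → locker 4 (new)  [load 6/24]
  13 → locker 4  [load 19/24]
4 storage lockers opened.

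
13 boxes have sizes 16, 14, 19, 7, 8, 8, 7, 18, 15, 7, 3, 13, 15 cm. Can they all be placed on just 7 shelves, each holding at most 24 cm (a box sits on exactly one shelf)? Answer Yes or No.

A valid assignment using 7 shelves:
  shelf 1: 19 + 3 = 22
  shelf 2: 18 = 18
  shelf 3: 16 + 8 = 24
  shelf 4: 15 + 8 = 23
  shelf 5: 15 + 7 = 22
  shelf 6: 14 + 7 = 21
  shelf 7: 13 + 7 = 20
Every load is within 24 cm, so 7 shelves suffice.

Yes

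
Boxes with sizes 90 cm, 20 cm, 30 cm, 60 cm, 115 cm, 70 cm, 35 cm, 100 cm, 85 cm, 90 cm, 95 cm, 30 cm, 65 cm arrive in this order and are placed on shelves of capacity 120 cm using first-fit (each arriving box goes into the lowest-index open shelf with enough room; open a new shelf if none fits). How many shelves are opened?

  90 → shelf 1 (new)  [load 90/120]
  20 → shelf 1  [load 110/120]
  30 → shelf 2 (new)  [load 30/120]
  60 → shelf 2  [load 90/120]
  115 → shelf 3 (new)  [load 115/120]
  70 → shelf 4 (new)  [load 70/120]
  35 → shelf 4  [load 105/120]
  100 → shelf 5 (new)  [load 100/120]
  85 → shelf 6 (new)  [load 85/120]
  90 → shelf 7 (new)  [load 90/120]
  95 → shelf 8 (new)  [load 95/120]
  30 → shelf 2  [load 120/120]
  65 → shelf 9 (new)  [load 65/120]
9 shelves opened.

9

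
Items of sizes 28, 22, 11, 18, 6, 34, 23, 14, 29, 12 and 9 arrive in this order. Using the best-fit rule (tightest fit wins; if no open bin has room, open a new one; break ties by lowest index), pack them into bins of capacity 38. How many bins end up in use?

  28 → bin 1 (new)  [load 28/38]
  22 → bin 2 (new)  [load 22/38]
  11 → bin 2  [load 33/38]
  18 → bin 3 (new)  [load 18/38]
  6 → bin 1  [load 34/38]
  34 → bin 4 (new)  [load 34/38]
  23 → bin 5 (new)  [load 23/38]
  14 → bin 5  [load 37/38]
  29 → bin 6 (new)  [load 29/38]
  12 → bin 3  [load 30/38]
  9 → bin 6  [load 38/38]
6 bins opened.

6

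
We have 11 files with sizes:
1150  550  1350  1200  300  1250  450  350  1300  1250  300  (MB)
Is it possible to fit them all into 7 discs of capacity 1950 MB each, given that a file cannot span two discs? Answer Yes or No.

A valid assignment using 6 discs:
  disc 1: 1350 + 550 = 1900
  disc 2: 1300 + 450 = 1750
  disc 3: 1250 + 350 + 300 = 1900
  disc 4: 1250 + 300 = 1550
  disc 5: 1200 = 1200
  disc 6: 1150 = 1150
That uses only 6 ≤ 7, so 7 discs are enough.

Yes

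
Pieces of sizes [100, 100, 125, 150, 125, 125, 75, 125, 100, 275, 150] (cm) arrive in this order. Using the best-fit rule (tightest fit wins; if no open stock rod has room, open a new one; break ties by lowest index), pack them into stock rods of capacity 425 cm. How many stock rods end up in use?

4

  100 → stock rod 1 (new)  [load 100/425]
  100 → stock rod 1  [load 200/425]
  125 → stock rod 1  [load 325/425]
  150 → stock rod 2 (new)  [load 150/425]
  125 → stock rod 2  [load 275/425]
  125 → stock rod 2  [load 400/425]
  75 → stock rod 1  [load 400/425]
  125 → stock rod 3 (new)  [load 125/425]
  100 → stock rod 3  [load 225/425]
  275 → stock rod 4 (new)  [load 275/425]
  150 → stock rod 4  [load 425/425]
4 stock rods opened.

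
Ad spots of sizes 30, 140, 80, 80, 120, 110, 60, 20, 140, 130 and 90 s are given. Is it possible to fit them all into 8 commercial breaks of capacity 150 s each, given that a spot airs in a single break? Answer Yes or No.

A valid assignment using 8 commercial breaks:
  break 1: 140 = 140
  break 2: 140 = 140
  break 3: 130 + 20 = 150
  break 4: 120 + 30 = 150
  break 5: 110 = 110
  break 6: 90 + 60 = 150
  break 7: 80 = 80
  break 8: 80 = 80
Every load is within 150 s, so 8 commercial breaks suffice.

Yes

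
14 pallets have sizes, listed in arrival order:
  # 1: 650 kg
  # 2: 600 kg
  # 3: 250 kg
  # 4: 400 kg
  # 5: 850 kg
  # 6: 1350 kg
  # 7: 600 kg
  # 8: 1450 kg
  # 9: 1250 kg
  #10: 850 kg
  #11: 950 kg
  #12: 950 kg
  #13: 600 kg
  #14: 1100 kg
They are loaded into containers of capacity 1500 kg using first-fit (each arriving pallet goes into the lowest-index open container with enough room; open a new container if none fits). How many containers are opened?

10

  650 → container 1 (new)  [load 650/1500]
  600 → container 1  [load 1250/1500]
  250 → container 1  [load 1500/1500]
  400 → container 2 (new)  [load 400/1500]
  850 → container 2  [load 1250/1500]
  1350 → container 3 (new)  [load 1350/1500]
  600 → container 4 (new)  [load 600/1500]
  1450 → container 5 (new)  [load 1450/1500]
  1250 → container 6 (new)  [load 1250/1500]
  850 → container 4  [load 1450/1500]
  950 → container 7 (new)  [load 950/1500]
  950 → container 8 (new)  [load 950/1500]
  600 → container 9 (new)  [load 600/1500]
  1100 → container 10 (new)  [load 1100/1500]
10 containers opened.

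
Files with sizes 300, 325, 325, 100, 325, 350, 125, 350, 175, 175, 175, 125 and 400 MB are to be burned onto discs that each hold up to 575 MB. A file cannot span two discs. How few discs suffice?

7

Total = 400 + 350 + 350 + 325 + 325 + 325 + 300 + 175 + 175 + 175 + 125 + 125 + 100 = 3250 MB.
Lower bound: ⌈3250/575⌉ = 6 discs.
Also, 7 files each exceed 575/2 MB, and no two of those can share a disc, so at least 7 discs are needed.
A packing using 7 discs:
  disc 1: 400 + 175 = 575
  disc 2: 350 + 175 = 525
  disc 3: 350 + 175 = 525
  disc 4: 325 + 125 + 125 = 575
  disc 5: 325 + 100 = 425
  disc 6: 325 = 325
  disc 7: 300 = 300
This matches the lower bound, so 7 is optimal.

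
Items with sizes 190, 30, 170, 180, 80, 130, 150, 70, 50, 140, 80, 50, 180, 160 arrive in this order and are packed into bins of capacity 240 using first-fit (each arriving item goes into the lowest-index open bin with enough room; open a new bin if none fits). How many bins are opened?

  190 → bin 1 (new)  [load 190/240]
  30 → bin 1  [load 220/240]
  170 → bin 2 (new)  [load 170/240]
  180 → bin 3 (new)  [load 180/240]
  80 → bin 4 (new)  [load 80/240]
  130 → bin 4  [load 210/240]
  150 → bin 5 (new)  [load 150/240]
  70 → bin 2  [load 240/240]
  50 → bin 3  [load 230/240]
  140 → bin 6 (new)  [load 140/240]
  80 → bin 5  [load 230/240]
  50 → bin 6  [load 190/240]
  180 → bin 7 (new)  [load 180/240]
  160 → bin 8 (new)  [load 160/240]
8 bins opened.

8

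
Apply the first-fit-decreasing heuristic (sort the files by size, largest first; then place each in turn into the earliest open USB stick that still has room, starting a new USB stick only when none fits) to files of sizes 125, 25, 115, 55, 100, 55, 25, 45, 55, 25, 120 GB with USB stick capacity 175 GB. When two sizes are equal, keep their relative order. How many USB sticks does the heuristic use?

5

Sorted descending: 125, 120, 115, 100, 55, 55, 55, 45, 25, 25, 25.
  125 → USB stick 1 (new)  [load 125/175]
  120 → USB stick 2 (new)  [load 120/175]
  115 → USB stick 3 (new)  [load 115/175]
  100 → USB stick 4 (new)  [load 100/175]
  55 → USB stick 2  [load 175/175]
  55 → USB stick 3  [load 170/175]
  55 → USB stick 4  [load 155/175]
  45 → USB stick 1  [load 170/175]
  25 → USB stick 5 (new)  [load 25/175]
  25 → USB stick 5  [load 50/175]
  25 → USB stick 5  [load 75/175]
5 USB sticks opened.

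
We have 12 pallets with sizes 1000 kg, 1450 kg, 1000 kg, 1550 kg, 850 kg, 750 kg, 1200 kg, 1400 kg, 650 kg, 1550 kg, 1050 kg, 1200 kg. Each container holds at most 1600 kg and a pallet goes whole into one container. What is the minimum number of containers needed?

11

Total = 1550 + 1550 + 1450 + 1400 + 1200 + 1200 + 1050 + 1000 + 1000 + 850 + 750 + 650 = 13650 kg.
Lower bound: ⌈13650/1600⌉ = 9 containers.
Also, 10 pallets each exceed 800 kg, and no two of those can share a container, so at least 10 containers are needed.
A packing using 11 containers:
  container 1: 1550 = 1550
  container 2: 1550 = 1550
  container 3: 1450 = 1450
  container 4: 1400 = 1400
  container 5: 1200 = 1200
  container 6: 1200 = 1200
  container 7: 1050 = 1050
  container 8: 1000 = 1000
  container 9: 1000 = 1000
  container 10: 850 + 750 = 1600
  container 11: 650 = 650
No arrangement into 10 containers stays within capacity, so 11 is optimal.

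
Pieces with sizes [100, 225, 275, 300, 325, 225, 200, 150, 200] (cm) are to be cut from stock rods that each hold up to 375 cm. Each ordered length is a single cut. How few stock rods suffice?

Total = 325 + 300 + 275 + 225 + 225 + 200 + 200 + 150 + 100 = 2000 cm.
Lower bound: ⌈2000/375⌉ = 6 stock rods.
Also, 7 pieces each exceed 375/2 cm, and no two of those can share a stock rod, so at least 7 stock rods are needed.
A packing using 7 stock rods:
  stock rod 1: 325 = 325
  stock rod 2: 300 = 300
  stock rod 3: 275 + 100 = 375
  stock rod 4: 225 + 150 = 375
  stock rod 5: 225 = 225
  stock rod 6: 200 = 200
  stock rod 7: 200 = 200
This matches the lower bound, so 7 is optimal.

7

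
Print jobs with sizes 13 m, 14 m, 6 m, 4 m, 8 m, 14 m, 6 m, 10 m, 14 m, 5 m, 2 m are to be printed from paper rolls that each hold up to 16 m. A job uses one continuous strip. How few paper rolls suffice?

Total = 14 + 14 + 14 + 13 + 10 + 8 + 6 + 6 + 5 + 4 + 2 = 96 m.
Lower bound: ⌈96/16⌉ = 6 paper rolls.
A packing using 7 paper rolls:
  roll 1: 14 + 2 = 16
  roll 2: 14 = 14
  roll 3: 14 = 14
  roll 4: 13 = 13
  roll 5: 10 + 6 = 16
  roll 6: 8 + 6 = 14
  roll 7: 5 + 4 = 9
No arrangement into 6 paper rolls stays within capacity, so 7 is optimal.

7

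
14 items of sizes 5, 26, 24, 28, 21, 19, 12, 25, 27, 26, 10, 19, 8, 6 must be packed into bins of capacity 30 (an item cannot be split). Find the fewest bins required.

Total = 28 + 27 + 26 + 26 + 25 + 24 + 21 + 19 + 19 + 12 + 10 + 8 + 6 + 5 = 256.
Lower bound: ⌈256/30⌉ = 9 bins.
A packing using 10 bins:
  bin 1: 28 = 28
  bin 2: 27 = 27
  bin 3: 26 = 26
  bin 4: 26 = 26
  bin 5: 25 + 5 = 30
  bin 6: 24 + 6 = 30
  bin 7: 21 + 8 = 29
  bin 8: 19 + 10 = 29
  bin 9: 19 = 19
  bin 10: 12 = 12
No arrangement into 9 bins stays within capacity, so 10 is optimal.

10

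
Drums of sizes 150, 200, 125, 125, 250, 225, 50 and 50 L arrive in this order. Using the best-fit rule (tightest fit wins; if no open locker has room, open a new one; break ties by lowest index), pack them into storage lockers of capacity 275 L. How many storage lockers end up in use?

  150 → locker 1 (new)  [load 150/275]
  200 → locker 2 (new)  [load 200/275]
  125 → locker 1  [load 275/275]
  125 → locker 3 (new)  [load 125/275]
  250 → locker 4 (new)  [load 250/275]
  225 → locker 5 (new)  [load 225/275]
  50 → locker 5  [load 275/275]
  50 → locker 2  [load 250/275]
5 storage lockers opened.

5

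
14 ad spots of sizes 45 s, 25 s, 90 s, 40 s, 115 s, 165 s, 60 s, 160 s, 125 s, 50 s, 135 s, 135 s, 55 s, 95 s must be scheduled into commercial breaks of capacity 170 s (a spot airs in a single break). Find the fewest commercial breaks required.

9

Total = 165 + 160 + 135 + 135 + 125 + 115 + 95 + 90 + 60 + 55 + 50 + 45 + 40 + 25 = 1295 s.
Lower bound: ⌈1295/170⌉ = 8 commercial breaks.
A packing using 9 commercial breaks:
  break 1: 165 = 165
  break 2: 160 = 160
  break 3: 135 + 25 = 160
  break 4: 135 = 135
  break 5: 125 + 45 = 170
  break 6: 115 + 55 = 170
  break 7: 95 + 60 = 155
  break 8: 90 + 50 = 140
  break 9: 40 = 40
No arrangement into 8 commercial breaks stays within capacity, so 9 is optimal.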